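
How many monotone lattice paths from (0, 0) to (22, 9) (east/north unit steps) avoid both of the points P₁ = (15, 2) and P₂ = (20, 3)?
Number of paths = 19666583

Inclusion–exclusion. Total paths: C(31, 22) = 20160075. Through P₁: C(17, 15)·C(14, 7) = 466752. Through P₂: C(23, 20)·C(8, 2) = 49588. Since P₁ is strictly southwest of P₂, a monotone path through both must visit P₁ then P₂; paths through both = C(17, 15)·C(6, 5)·C(8, 2) = 22848. Avoid both = 20160075 − 466752 − 49588 + 22848 = 19666583.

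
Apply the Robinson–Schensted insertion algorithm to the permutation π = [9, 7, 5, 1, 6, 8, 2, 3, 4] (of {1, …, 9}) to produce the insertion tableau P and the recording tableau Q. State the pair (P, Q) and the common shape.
P = [1, 2, 3, 4] / [5, 6, 8] / [7] / [9];  Q = [1, 5, 6, 9] / [2, 7, 8] / [3] / [4];  common shape = (4, 3, 1, 1)

Row-insert the values π_1, π_2, … into P one at a time, bumping the leftmost entry strictly greater than the inserted value down to the next row. The recording tableau Q records, in position (i, j), the step at which that cell was added to P.
  Insert 9 (step 1): P = [9];  Q = [1]
  Insert 7 (step 2): P = [7] / [9];  Q = [1] / [2]
  Insert 5 (step 3): P = [5] / [7] / [9];  Q = [1] / [2] / [3]
  Insert 1 (step 4): P = [1] / [5] / [7] / [9];  Q = [1] / [2] / [3] / [4]
  Insert 6 (step 5): P = [1, 6] / [5] / [7] / [9];  Q = [1, 5] / [2] / [3] / [4]
  Insert 8 (step 6): P = [1, 6, 8] / [5] / [7] / [9];  Q = [1, 5, 6] / [2] / [3] / [4]
  Insert 2 (step 7): P = [1, 2, 8] / [5, 6] / [7] / [9];  Q = [1, 5, 6] / [2, 7] / [3] / [4]
  Insert 3 (step 8): P = [1, 2, 3] / [5, 6, 8] / [7] / [9];  Q = [1, 5, 6] / [2, 7, 8] / [3] / [4]
  Insert 4 (step 9): P = [1, 2, 3, 4] / [5, 6, 8] / [7] / [9];  Q = [1, 5, 6, 9] / [2, 7, 8] / [3] / [4]
Final shape: (4, 3, 1, 1).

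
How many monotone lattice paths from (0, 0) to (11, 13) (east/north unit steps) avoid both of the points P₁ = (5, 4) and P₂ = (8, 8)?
Number of paths = 1391754

Inclusion–exclusion. Total paths: C(24, 11) = 2496144. Through P₁: C(9, 5)·C(15, 6) = 630630. Through P₂: C(16, 8)·C(8, 3) = 720720. Since P₁ is strictly southwest of P₂, a monotone path through both must visit P₁ then P₂; paths through both = C(9, 5)·C(7, 3)·C(8, 3) = 246960. Avoid both = 2496144 − 630630 − 720720 + 246960 = 1391754.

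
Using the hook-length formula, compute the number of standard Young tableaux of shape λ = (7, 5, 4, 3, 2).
# SYT of shape (7, 5, 4, 3, 2) = 666633240

Hook-length formula: f^λ = n! / Π hook(c), product over all cells c of the Young diagram. For λ = (7, 5, 4, 3, 2), n = 21 boxes. Hook lengths by row (left-to-right, top-to-bottom): [11, 10, 8, 6, 4, 2, 1]; [8, 7, 5, 3, 1]; [6, 5, 3, 1]; [4, 3, 1]; [2, 1]. Product of hooks = 76640256000. So f^λ = 21! / 76640256000 = 51090942171709440000 / 76640256000 = 666633240.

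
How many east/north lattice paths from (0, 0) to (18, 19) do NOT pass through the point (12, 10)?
Number of paths = 14436168670

Total paths from (0, 0) to (18, 19): C(37, 18) = 17672631900. Paths through (12, 10): (paths (0, 0) → (12, 10)) × (paths (12, 10) → (18, 19)) = C(22, 12) · C(15, 6) = 646646 · 5005 = 3236463230. Avoidance count = 17672631900 − 3236463230 = 14436168670.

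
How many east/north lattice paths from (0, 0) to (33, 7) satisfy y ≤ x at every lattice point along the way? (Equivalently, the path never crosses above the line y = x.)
Number of paths = 14805180

By the reflection principle (André's argument), the number of monotone paths to (33, 7) with n ≤ m that never go above y = x is C(40, 33) − C(40, 34) = 18643560 − 3838380 = 14805180.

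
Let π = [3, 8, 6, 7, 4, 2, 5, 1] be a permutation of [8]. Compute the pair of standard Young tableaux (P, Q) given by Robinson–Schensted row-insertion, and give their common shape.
P = [1, 4, 5] / [2, 7] / [3] / [6] / [8];  Q = [1, 2, 4] / [3, 7] / [5] / [6] / [8];  common shape = (3, 2, 1, 1, 1)

Row-insert the values π_1, π_2, … into P one at a time, bumping the leftmost entry strictly greater than the inserted value down to the next row. The recording tableau Q records, in position (i, j), the step at which that cell was added to P.
  Insert 3 (step 1): P = [3];  Q = [1]
  Insert 8 (step 2): P = [3, 8];  Q = [1, 2]
  Insert 6 (step 3): P = [3, 6] / [8];  Q = [1, 2] / [3]
  Insert 7 (step 4): P = [3, 6, 7] / [8];  Q = [1, 2, 4] / [3]
  Insert 4 (step 5): P = [3, 4, 7] / [6] / [8];  Q = [1, 2, 4] / [3] / [5]
  Insert 2 (step 6): P = [2, 4, 7] / [3] / [6] / [8];  Q = [1, 2, 4] / [3] / [5] / [6]
  Insert 5 (step 7): P = [2, 4, 5] / [3, 7] / [6] / [8];  Q = [1, 2, 4] / [3, 7] / [5] / [6]
  Insert 1 (step 8): P = [1, 4, 5] / [2, 7] / [3] / [6] / [8];  Q = [1, 2, 4] / [3, 7] / [5] / [6] / [8]
Final shape: (3, 2, 1, 1, 1).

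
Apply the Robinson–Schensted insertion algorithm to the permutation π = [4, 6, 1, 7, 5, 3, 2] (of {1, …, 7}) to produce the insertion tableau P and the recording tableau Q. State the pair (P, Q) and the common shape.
P = [1, 2, 7] / [3, 5] / [4] / [6];  Q = [1, 2, 4] / [3, 5] / [6] / [7];  common shape = (3, 2, 1, 1)

Row-insert the values π_1, π_2, … into P one at a time, bumping the leftmost entry strictly greater than the inserted value down to the next row. The recording tableau Q records, in position (i, j), the step at which that cell was added to P.
  Insert 4 (step 1): P = [4];  Q = [1]
  Insert 6 (step 2): P = [4, 6];  Q = [1, 2]
  Insert 1 (step 3): P = [1, 6] / [4];  Q = [1, 2] / [3]
  Insert 7 (step 4): P = [1, 6, 7] / [4];  Q = [1, 2, 4] / [3]
  Insert 5 (step 5): P = [1, 5, 7] / [4, 6];  Q = [1, 2, 4] / [3, 5]
  Insert 3 (step 6): P = [1, 3, 7] / [4, 5] / [6];  Q = [1, 2, 4] / [3, 5] / [6]
  Insert 2 (step 7): P = [1, 2, 7] / [3, 5] / [4] / [6];  Q = [1, 2, 4] / [3, 5] / [6] / [7]
Final shape: (3, 2, 1, 1).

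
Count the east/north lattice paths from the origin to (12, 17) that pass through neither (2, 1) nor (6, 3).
Number of paths = 34449090

Inclusion–exclusion. Total paths: C(29, 12) = 51895935. Through P₁: C(3, 2)·C(26, 10) = 15935205. Through P₂: C(9, 6)·C(20, 6) = 3255840. Since P₁ is strictly southwest of P₂, a monotone path through both must visit P₁ then P₂; paths through both = C(3, 2)·C(6, 4)·C(20, 6) = 1744200. Avoid both = 51895935 − 15935205 − 3255840 + 1744200 = 34449090.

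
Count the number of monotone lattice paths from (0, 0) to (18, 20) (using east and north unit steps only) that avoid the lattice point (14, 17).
Number of paths = 24296612235

Total paths from (0, 0) to (18, 20): C(38, 18) = 33578000610. Paths through (14, 17): (paths (0, 0) → (14, 17)) × (paths (14, 17) → (18, 20)) = C(31, 14) · C(7, 4) = 265182525 · 35 = 9281388375. Avoidance count = 33578000610 − 9281388375 = 24296612235.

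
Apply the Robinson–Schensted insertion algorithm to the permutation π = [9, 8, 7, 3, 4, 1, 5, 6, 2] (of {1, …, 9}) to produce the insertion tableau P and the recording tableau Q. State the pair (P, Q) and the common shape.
P = [1, 2, 5, 6] / [3, 4] / [7] / [8] / [9];  Q = [1, 5, 7, 8] / [2, 9] / [3] / [4] / [6];  common shape = (4, 2, 1, 1, 1)

Row-insert the values π_1, π_2, … into P one at a time, bumping the leftmost entry strictly greater than the inserted value down to the next row. The recording tableau Q records, in position (i, j), the step at which that cell was added to P.
  Insert 9 (step 1): P = [9];  Q = [1]
  Insert 8 (step 2): P = [8] / [9];  Q = [1] / [2]
  Insert 7 (step 3): P = [7] / [8] / [9];  Q = [1] / [2] / [3]
  Insert 3 (step 4): P = [3] / [7] / [8] / [9];  Q = [1] / [2] / [3] / [4]
  Insert 4 (step 5): P = [3, 4] / [7] / [8] / [9];  Q = [1, 5] / [2] / [3] / [4]
  Insert 1 (step 6): P = [1, 4] / [3] / [7] / [8] / [9];  Q = [1, 5] / [2] / [3] / [4] / [6]
  Insert 5 (step 7): P = [1, 4, 5] / [3] / [7] / [8] / [9];  Q = [1, 5, 7] / [2] / [3] / [4] / [6]
  Insert 6 (step 8): P = [1, 4, 5, 6] / [3] / [7] / [8] / [9];  Q = [1, 5, 7, 8] / [2] / [3] / [4] / [6]
  Insert 2 (step 9): P = [1, 2, 5, 6] / [3, 4] / [7] / [8] / [9];  Q = [1, 5, 7, 8] / [2, 9] / [3] / [4] / [6]
Final shape: (4, 2, 1, 1, 1).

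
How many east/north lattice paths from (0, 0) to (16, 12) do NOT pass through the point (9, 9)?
Number of paths = 24587355

Total paths from (0, 0) to (16, 12): C(28, 16) = 30421755. Paths through (9, 9): (paths (0, 0) → (9, 9)) × (paths (9, 9) → (16, 12)) = C(18, 9) · C(10, 7) = 48620 · 120 = 5834400. Avoidance count = 30421755 − 5834400 = 24587355.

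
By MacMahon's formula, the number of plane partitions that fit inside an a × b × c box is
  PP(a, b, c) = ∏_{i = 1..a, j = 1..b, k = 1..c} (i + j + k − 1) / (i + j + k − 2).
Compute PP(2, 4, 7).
PP(2, 4, 7) = 32670

Evaluate the triple product over i = 1..2, j = 1..4, k = 1..7. The factors are (2/1) · (3/2) · (4/3) · (5/4) · (6/5) · (7/6) · (8/7) · (3/2) · … (56 factors total). The numerators and denominators telescope so the product is an integer; carrying out the multiplication exactly gives PP(2, 4, 7) = 32670.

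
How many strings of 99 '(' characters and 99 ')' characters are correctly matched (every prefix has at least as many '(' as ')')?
C_99 = 227508830794229349661819540395688853956041682601541047340

These balanced parentheses are counted by the Catalan number C_n = (1/(n + 1)) · C(2n, n). For n = 99: C_99 = (1/100) · C(198, 99) = 22750883079422934966181954039568885395604168260154104734000/100 = 227508830794229349661819540395688853956041682601541047340.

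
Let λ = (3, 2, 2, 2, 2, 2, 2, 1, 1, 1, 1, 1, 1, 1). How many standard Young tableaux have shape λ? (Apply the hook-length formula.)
# SYT of shape (3, 2, 2, 2, 2, 2, 2, 1, 1, 1, 1, 1, 1, 1) = 1119195

Hook-length formula: f^λ = n! / Π hook(c), product over all cells c of the Young diagram. For λ = (3, 2, 2, 2, 2, 2, 2, 1, 1, 1, 1, 1, 1, 1), n = 22 boxes. Hook lengths by row (left-to-right, top-to-bottom): [16, 8, 1]; [14, 6]; [13, 5]; [12, 4]; [11, 3]; [10, 2]; [9, 1]; [7]; [6]; [5]; [4]; [3]; [2]; [1]. Product of hooks = 1004293914624000. So f^λ = 22! / 1004293914624000 = 1124000727777607680000 / 1004293914624000 = 1119195.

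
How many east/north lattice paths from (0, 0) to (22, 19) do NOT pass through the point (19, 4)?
Number of paths = 244655444520

Total paths from (0, 0) to (22, 19): C(41, 22) = 244662670200. Paths through (19, 4): (paths (0, 0) → (19, 4)) × (paths (19, 4) → (22, 19)) = C(23, 19) · C(18, 3) = 8855 · 816 = 7225680. Avoidance count = 244662670200 − 7225680 = 244655444520.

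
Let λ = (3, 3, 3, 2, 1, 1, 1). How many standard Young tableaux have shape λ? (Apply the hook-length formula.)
# SYT of shape (3, 3, 3, 2, 1, 1, 1) = 16016

Hook-length formula: f^λ = n! / Π hook(c), product over all cells c of the Young diagram. For λ = (3, 3, 3, 2, 1, 1, 1), n = 14 boxes. Hook lengths by row (left-to-right, top-to-bottom): [9, 5, 3]; [8, 4, 2]; [7, 3, 1]; [5, 1]; [3]; [2]; [1]. Product of hooks = 5443200. So f^λ = 14! / 5443200 = 87178291200 / 5443200 = 16016.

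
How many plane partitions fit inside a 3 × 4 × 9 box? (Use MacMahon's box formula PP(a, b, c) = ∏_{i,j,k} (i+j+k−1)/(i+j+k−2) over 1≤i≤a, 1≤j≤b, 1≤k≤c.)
PP(3, 4, 9) = 13026013

Evaluate the triple product over i = 1..3, j = 1..4, k = 1..9. The factors are (2/1) · (3/2) · (4/3) · (5/4) · (6/5) · (7/6) · (8/7) · (9/8) · … (108 factors total). The numerators and denominators telescope so the product is an integer; carrying out the multiplication exactly gives PP(3, 4, 9) = 13026013.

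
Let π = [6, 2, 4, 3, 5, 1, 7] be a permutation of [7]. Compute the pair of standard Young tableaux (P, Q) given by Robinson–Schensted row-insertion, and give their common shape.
P = [1, 3, 5, 7] / [2] / [4] / [6];  Q = [1, 3, 5, 7] / [2] / [4] / [6];  common shape = (4, 1, 1, 1)

Row-insert the values π_1, π_2, … into P one at a time, bumping the leftmost entry strictly greater than the inserted value down to the next row. The recording tableau Q records, in position (i, j), the step at which that cell was added to P.
  Insert 6 (step 1): P = [6];  Q = [1]
  Insert 2 (step 2): P = [2] / [6];  Q = [1] / [2]
  Insert 4 (step 3): P = [2, 4] / [6];  Q = [1, 3] / [2]
  Insert 3 (step 4): P = [2, 3] / [4] / [6];  Q = [1, 3] / [2] / [4]
  Insert 5 (step 5): P = [2, 3, 5] / [4] / [6];  Q = [1, 3, 5] / [2] / [4]
  Insert 1 (step 6): P = [1, 3, 5] / [2] / [4] / [6];  Q = [1, 3, 5] / [2] / [4] / [6]
  Insert 7 (step 7): P = [1, 3, 5, 7] / [2] / [4] / [6];  Q = [1, 3, 5, 7] / [2] / [4] / [6]
Final shape: (4, 1, 1, 1).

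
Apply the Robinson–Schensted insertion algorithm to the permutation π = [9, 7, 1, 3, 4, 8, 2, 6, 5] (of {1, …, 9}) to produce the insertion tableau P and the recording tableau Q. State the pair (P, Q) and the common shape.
P = [1, 2, 4, 5] / [3, 6] / [7, 8] / [9];  Q = [1, 4, 5, 6] / [2, 8] / [3, 9] / [7];  common shape = (4, 2, 2, 1)

Row-insert the values π_1, π_2, … into P one at a time, bumping the leftmost entry strictly greater than the inserted value down to the next row. The recording tableau Q records, in position (i, j), the step at which that cell was added to P.
  Insert 9 (step 1): P = [9];  Q = [1]
  Insert 7 (step 2): P = [7] / [9];  Q = [1] / [2]
  Insert 1 (step 3): P = [1] / [7] / [9];  Q = [1] / [2] / [3]
  Insert 3 (step 4): P = [1, 3] / [7] / [9];  Q = [1, 4] / [2] / [3]
  Insert 4 (step 5): P = [1, 3, 4] / [7] / [9];  Q = [1, 4, 5] / [2] / [3]
  Insert 8 (step 6): P = [1, 3, 4, 8] / [7] / [9];  Q = [1, 4, 5, 6] / [2] / [3]
  Insert 2 (step 7): P = [1, 2, 4, 8] / [3] / [7] / [9];  Q = [1, 4, 5, 6] / [2] / [3] / [7]
  Insert 6 (step 8): P = [1, 2, 4, 6] / [3, 8] / [7] / [9];  Q = [1, 4, 5, 6] / [2, 8] / [3] / [7]
  Insert 5 (step 9): P = [1, 2, 4, 5] / [3, 6] / [7, 8] / [9];  Q = [1, 4, 5, 6] / [2, 8] / [3, 9] / [7]
Final shape: (4, 2, 2, 1).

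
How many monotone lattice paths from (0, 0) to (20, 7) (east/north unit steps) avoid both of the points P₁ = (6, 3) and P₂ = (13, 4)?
Number of paths = 426030

Inclusion–exclusion. Total paths: C(27, 20) = 888030. Through P₁: C(9, 6)·C(18, 14) = 257040. Through P₂: C(17, 13)·C(10, 7) = 285600. Since P₁ is strictly southwest of P₂, a monotone path through both must visit P₁ then P₂; paths through both = C(9, 6)·C(8, 7)·C(10, 7) = 80640. Avoid both = 888030 − 257040 − 285600 + 80640 = 426030.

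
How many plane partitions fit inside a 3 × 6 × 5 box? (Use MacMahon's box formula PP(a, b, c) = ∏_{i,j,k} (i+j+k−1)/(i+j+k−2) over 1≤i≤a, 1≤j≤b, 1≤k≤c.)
PP(3, 6, 5) = 3737448

Evaluate the triple product over i = 1..3, j = 1..6, k = 1..5. The factors are (2/1) · (3/2) · (4/3) · (5/4) · (6/5) · (3/2) · (4/3) · (5/4) · … (90 factors total). The numerators and denominators telescope so the product is an integer; carrying out the multiplication exactly gives PP(3, 6, 5) = 3737448.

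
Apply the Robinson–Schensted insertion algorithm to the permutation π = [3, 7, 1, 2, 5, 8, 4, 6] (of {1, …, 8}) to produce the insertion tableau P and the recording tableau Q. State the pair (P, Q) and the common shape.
P = [1, 2, 4, 6] / [3, 5, 8] / [7];  Q = [1, 2, 5, 6] / [3, 4, 8] / [7];  common shape = (4, 3, 1)

Row-insert the values π_1, π_2, … into P one at a time, bumping the leftmost entry strictly greater than the inserted value down to the next row. The recording tableau Q records, in position (i, j), the step at which that cell was added to P.
  Insert 3 (step 1): P = [3];  Q = [1]
  Insert 7 (step 2): P = [3, 7];  Q = [1, 2]
  Insert 1 (step 3): P = [1, 7] / [3];  Q = [1, 2] / [3]
  Insert 2 (step 4): P = [1, 2] / [3, 7];  Q = [1, 2] / [3, 4]
  Insert 5 (step 5): P = [1, 2, 5] / [3, 7];  Q = [1, 2, 5] / [3, 4]
  Insert 8 (step 6): P = [1, 2, 5, 8] / [3, 7];  Q = [1, 2, 5, 6] / [3, 4]
  Insert 4 (step 7): P = [1, 2, 4, 8] / [3, 5] / [7];  Q = [1, 2, 5, 6] / [3, 4] / [7]
  Insert 6 (step 8): P = [1, 2, 4, 6] / [3, 5, 8] / [7];  Q = [1, 2, 5, 6] / [3, 4, 8] / [7]
Final shape: (4, 3, 1).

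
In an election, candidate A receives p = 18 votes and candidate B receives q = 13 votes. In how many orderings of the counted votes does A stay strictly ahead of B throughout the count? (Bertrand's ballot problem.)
Strict-lead orderings = 33266625

Total orderings of the 31 votes with 18 for A: C(31, 18) = 206253075. By the Bertrand ballot formula (Cycle Lemma / reflection principle), the number of orderings in which A is strictly ahead of B throughout is (p − q)/(p + q) · C(p + q, p) = (18 − 13)/(18 + 13) · 206253075 = 33266625.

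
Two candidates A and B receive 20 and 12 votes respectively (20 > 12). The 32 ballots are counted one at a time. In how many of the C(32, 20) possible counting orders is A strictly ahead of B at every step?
Strict-lead orderings = 56448210

Total orderings of the 32 votes with 20 for A: C(32, 20) = 225792840. By the Bertrand ballot formula (Cycle Lemma / reflection principle), the number of orderings in which A is strictly ahead of B throughout is (p − q)/(p + q) · C(p + q, p) = (20 − 12)/(20 + 12) · 225792840 = 56448210.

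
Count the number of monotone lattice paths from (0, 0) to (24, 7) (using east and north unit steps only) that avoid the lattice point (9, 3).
Number of paths = 1776855

Total paths from (0, 0) to (24, 7): C(31, 24) = 2629575. Paths through (9, 3): (paths (0, 0) → (9, 3)) × (paths (9, 3) → (24, 7)) = C(12, 9) · C(19, 15) = 220 · 3876 = 852720. Avoidance count = 2629575 − 852720 = 1776855.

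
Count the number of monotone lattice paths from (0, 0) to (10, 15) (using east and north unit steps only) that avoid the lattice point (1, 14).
Number of paths = 3268610

Total paths from (0, 0) to (10, 15): C(25, 10) = 3268760. Paths through (1, 14): (paths (0, 0) → (1, 14)) × (paths (1, 14) → (10, 15)) = C(15, 1) · C(10, 9) = 15 · 10 = 150. Avoidance count = 3268760 − 150 = 3268610.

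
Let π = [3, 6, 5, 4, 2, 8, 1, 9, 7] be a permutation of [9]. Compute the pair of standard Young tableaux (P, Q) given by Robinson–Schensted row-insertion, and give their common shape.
P = [1, 4, 7, 9] / [2, 8] / [3] / [5] / [6];  Q = [1, 2, 6, 8] / [3, 9] / [4] / [5] / [7];  common shape = (4, 2, 1, 1, 1)

Row-insert the values π_1, π_2, … into P one at a time, bumping the leftmost entry strictly greater than the inserted value down to the next row. The recording tableau Q records, in position (i, j), the step at which that cell was added to P.
  Insert 3 (step 1): P = [3];  Q = [1]
  Insert 6 (step 2): P = [3, 6];  Q = [1, 2]
  Insert 5 (step 3): P = [3, 5] / [6];  Q = [1, 2] / [3]
  Insert 4 (step 4): P = [3, 4] / [5] / [6];  Q = [1, 2] / [3] / [4]
  Insert 2 (step 5): P = [2, 4] / [3] / [5] / [6];  Q = [1, 2] / [3] / [4] / [5]
  Insert 8 (step 6): P = [2, 4, 8] / [3] / [5] / [6];  Q = [1, 2, 6] / [3] / [4] / [5]
  Insert 1 (step 7): P = [1, 4, 8] / [2] / [3] / [5] / [6];  Q = [1, 2, 6] / [3] / [4] / [5] / [7]
  Insert 9 (step 8): P = [1, 4, 8, 9] / [2] / [3] / [5] / [6];  Q = [1, 2, 6, 8] / [3] / [4] / [5] / [7]
  Insert 7 (step 9): P = [1, 4, 7, 9] / [2, 8] / [3] / [5] / [6];  Q = [1, 2, 6, 8] / [3, 9] / [4] / [5] / [7]
Final shape: (4, 2, 1, 1, 1).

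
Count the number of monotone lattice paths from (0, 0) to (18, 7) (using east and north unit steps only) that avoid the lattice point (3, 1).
Number of paths = 263644

Total paths from (0, 0) to (18, 7): C(25, 18) = 480700. Paths through (3, 1): (paths (0, 0) → (3, 1)) × (paths (3, 1) → (18, 7)) = C(4, 3) · C(21, 15) = 4 · 54264 = 217056. Avoidance count = 480700 − 217056 = 263644.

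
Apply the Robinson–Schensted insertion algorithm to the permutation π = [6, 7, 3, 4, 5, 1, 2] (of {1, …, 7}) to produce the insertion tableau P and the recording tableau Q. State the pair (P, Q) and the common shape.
P = [1, 2, 5] / [3, 4] / [6, 7];  Q = [1, 2, 5] / [3, 4] / [6, 7];  common shape = (3, 2, 2)

Row-insert the values π_1, π_2, … into P one at a time, bumping the leftmost entry strictly greater than the inserted value down to the next row. The recording tableau Q records, in position (i, j), the step at which that cell was added to P.
  Insert 6 (step 1): P = [6];  Q = [1]
  Insert 7 (step 2): P = [6, 7];  Q = [1, 2]
  Insert 3 (step 3): P = [3, 7] / [6];  Q = [1, 2] / [3]
  Insert 4 (step 4): P = [3, 4] / [6, 7];  Q = [1, 2] / [3, 4]
  Insert 5 (step 5): P = [3, 4, 5] / [6, 7];  Q = [1, 2, 5] / [3, 4]
  Insert 1 (step 6): P = [1, 4, 5] / [3, 7] / [6];  Q = [1, 2, 5] / [3, 4] / [6]
  Insert 2 (step 7): P = [1, 2, 5] / [3, 4] / [6, 7];  Q = [1, 2, 5] / [3, 4] / [6, 7]
Final shape: (3, 2, 2).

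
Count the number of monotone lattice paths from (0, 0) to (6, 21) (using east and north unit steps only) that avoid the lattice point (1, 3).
Number of paths = 161414

Total paths from (0, 0) to (6, 21): C(27, 6) = 296010. Paths through (1, 3): (paths (0, 0) → (1, 3)) × (paths (1, 3) → (6, 21)) = C(4, 1) · C(23, 5) = 4 · 33649 = 134596. Avoidance count = 296010 − 134596 = 161414.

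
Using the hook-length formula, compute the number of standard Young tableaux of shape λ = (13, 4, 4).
# SYT of shape (13, 4, 4) = 1492260

Hook-length formula: f^λ = n! / Π hook(c), product over all cells c of the Young diagram. For λ = (13, 4, 4), n = 21 boxes. Hook lengths by row (left-to-right, top-to-bottom): [15, 14, 13, 12, 9, 8, 7, 6, 5, 4, 3, 2, 1]; [5, 4, 3, 2]; [4, 3, 2, 1]. Product of hooks = 34237292544000. So f^λ = 21! / 34237292544000 = 51090942171709440000 / 34237292544000 = 1492260.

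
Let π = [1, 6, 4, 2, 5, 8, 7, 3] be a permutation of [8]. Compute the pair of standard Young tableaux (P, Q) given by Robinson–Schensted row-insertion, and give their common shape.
P = [1, 2, 3, 7] / [4, 5] / [6, 8];  Q = [1, 2, 5, 6] / [3, 7] / [4, 8];  common shape = (4, 2, 2)

Row-insert the values π_1, π_2, … into P one at a time, bumping the leftmost entry strictly greater than the inserted value down to the next row. The recording tableau Q records, in position (i, j), the step at which that cell was added to P.
  Insert 1 (step 1): P = [1];  Q = [1]
  Insert 6 (step 2): P = [1, 6];  Q = [1, 2]
  Insert 4 (step 3): P = [1, 4] / [6];  Q = [1, 2] / [3]
  Insert 2 (step 4): P = [1, 2] / [4] / [6];  Q = [1, 2] / [3] / [4]
  Insert 5 (step 5): P = [1, 2, 5] / [4] / [6];  Q = [1, 2, 5] / [3] / [4]
  Insert 8 (step 6): P = [1, 2, 5, 8] / [4] / [6];  Q = [1, 2, 5, 6] / [3] / [4]
  Insert 7 (step 7): P = [1, 2, 5, 7] / [4, 8] / [6];  Q = [1, 2, 5, 6] / [3, 7] / [4]
  Insert 3 (step 8): P = [1, 2, 3, 7] / [4, 5] / [6, 8];  Q = [1, 2, 5, 6] / [3, 7] / [4, 8]
Final shape: (4, 2, 2).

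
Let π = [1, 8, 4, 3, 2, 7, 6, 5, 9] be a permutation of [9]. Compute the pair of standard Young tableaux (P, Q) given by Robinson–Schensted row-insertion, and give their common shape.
P = [1, 2, 5, 9] / [3, 6] / [4, 7] / [8];  Q = [1, 2, 6, 9] / [3, 7] / [4, 8] / [5];  common shape = (4, 2, 2, 1)

Row-insert the values π_1, π_2, … into P one at a time, bumping the leftmost entry strictly greater than the inserted value down to the next row. The recording tableau Q records, in position (i, j), the step at which that cell was added to P.
  Insert 1 (step 1): P = [1];  Q = [1]
  Insert 8 (step 2): P = [1, 8];  Q = [1, 2]
  Insert 4 (step 3): P = [1, 4] / [8];  Q = [1, 2] / [3]
  Insert 3 (step 4): P = [1, 3] / [4] / [8];  Q = [1, 2] / [3] / [4]
  Insert 2 (step 5): P = [1, 2] / [3] / [4] / [8];  Q = [1, 2] / [3] / [4] / [5]
  Insert 7 (step 6): P = [1, 2, 7] / [3] / [4] / [8];  Q = [1, 2, 6] / [3] / [4] / [5]
  Insert 6 (step 7): P = [1, 2, 6] / [3, 7] / [4] / [8];  Q = [1, 2, 6] / [3, 7] / [4] / [5]
  Insert 5 (step 8): P = [1, 2, 5] / [3, 6] / [4, 7] / [8];  Q = [1, 2, 6] / [3, 7] / [4, 8] / [5]
  Insert 9 (step 9): P = [1, 2, 5, 9] / [3, 6] / [4, 7] / [8];  Q = [1, 2, 6, 9] / [3, 7] / [4, 8] / [5]
Final shape: (4, 2, 2, 1).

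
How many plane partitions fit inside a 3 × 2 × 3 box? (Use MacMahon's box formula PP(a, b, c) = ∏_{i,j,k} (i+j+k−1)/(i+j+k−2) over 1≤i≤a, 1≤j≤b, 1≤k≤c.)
PP(3, 2, 3) = 175

Evaluate the triple product over i = 1..3, j = 1..2, k = 1..3. The factors are (2/1) · (3/2) · (4/3) · (3/2) · (4/3) · (5/4) · (3/2) · (4/3) · … (18 factors total). The numerators and denominators telescope so the product is an integer; carrying out the multiplication exactly gives PP(3, 2, 3) = 175.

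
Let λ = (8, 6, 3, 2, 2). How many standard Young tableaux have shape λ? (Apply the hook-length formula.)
# SYT of shape (8, 6, 3, 2, 2) = 388869390

Hook-length formula: f^λ = n! / Π hook(c), product over all cells c of the Young diagram. For λ = (8, 6, 3, 2, 2), n = 21 boxes. Hook lengths by row (left-to-right, top-to-bottom): [12, 11, 8, 6, 5, 4, 2, 1]; [9, 8, 5, 3, 2, 1]; [5, 4, 1]; [3, 2]; [2, 1]. Product of hooks = 131383296000. So f^λ = 21! / 131383296000 = 51090942171709440000 / 131383296000 = 388869390.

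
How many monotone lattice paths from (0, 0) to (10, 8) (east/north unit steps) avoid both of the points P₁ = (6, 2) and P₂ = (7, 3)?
Number of paths = 34294

Inclusion–exclusion. Total paths: C(18, 10) = 43758. Through P₁: C(8, 6)·C(10, 4) = 5880. Through P₂: C(10, 7)·C(8, 3) = 6720. Since P₁ is strictly southwest of P₂, a monotone path through both must visit P₁ then P₂; paths through both = C(8, 6)·C(2, 1)·C(8, 3) = 3136. Avoid both = 43758 − 5880 − 6720 + 3136 = 34294.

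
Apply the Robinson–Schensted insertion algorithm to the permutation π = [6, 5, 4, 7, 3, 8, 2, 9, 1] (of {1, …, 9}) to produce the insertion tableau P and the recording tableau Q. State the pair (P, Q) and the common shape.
P = [1, 7, 8, 9] / [2] / [3] / [4] / [5] / [6];  Q = [1, 4, 6, 8] / [2] / [3] / [5] / [7] / [9];  common shape = (4, 1, 1, 1, 1, 1)

Row-insert the values π_1, π_2, … into P one at a time, bumping the leftmost entry strictly greater than the inserted value down to the next row. The recording tableau Q records, in position (i, j), the step at which that cell was added to P.
  Insert 6 (step 1): P = [6];  Q = [1]
  Insert 5 (step 2): P = [5] / [6];  Q = [1] / [2]
  Insert 4 (step 3): P = [4] / [5] / [6];  Q = [1] / [2] / [3]
  Insert 7 (step 4): P = [4, 7] / [5] / [6];  Q = [1, 4] / [2] / [3]
  Insert 3 (step 5): P = [3, 7] / [4] / [5] / [6];  Q = [1, 4] / [2] / [3] / [5]
  Insert 8 (step 6): P = [3, 7, 8] / [4] / [5] / [6];  Q = [1, 4, 6] / [2] / [3] / [5]
  Insert 2 (step 7): P = [2, 7, 8] / [3] / [4] / [5] / [6];  Q = [1, 4, 6] / [2] / [3] / [5] / [7]
  Insert 9 (step 8): P = [2, 7, 8, 9] / [3] / [4] / [5] / [6];  Q = [1, 4, 6, 8] / [2] / [3] / [5] / [7]
  Insert 1 (step 9): P = [1, 7, 8, 9] / [2] / [3] / [4] / [5] / [6];  Q = [1, 4, 6, 8] / [2] / [3] / [5] / [7] / [9]
Final shape: (4, 1, 1, 1, 1, 1).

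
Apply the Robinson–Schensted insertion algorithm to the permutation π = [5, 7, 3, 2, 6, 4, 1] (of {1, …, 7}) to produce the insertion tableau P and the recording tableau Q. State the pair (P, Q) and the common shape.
P = [1, 4] / [2, 6] / [3, 7] / [5];  Q = [1, 2] / [3, 5] / [4, 6] / [7];  common shape = (2, 2, 2, 1)

Row-insert the values π_1, π_2, … into P one at a time, bumping the leftmost entry strictly greater than the inserted value down to the next row. The recording tableau Q records, in position (i, j), the step at which that cell was added to P.
  Insert 5 (step 1): P = [5];  Q = [1]
  Insert 7 (step 2): P = [5, 7];  Q = [1, 2]
  Insert 3 (step 3): P = [3, 7] / [5];  Q = [1, 2] / [3]
  Insert 2 (step 4): P = [2, 7] / [3] / [5];  Q = [1, 2] / [3] / [4]
  Insert 6 (step 5): P = [2, 6] / [3, 7] / [5];  Q = [1, 2] / [3, 5] / [4]
  Insert 4 (step 6): P = [2, 4] / [3, 6] / [5, 7];  Q = [1, 2] / [3, 5] / [4, 6]
  Insert 1 (step 7): P = [1, 4] / [2, 6] / [3, 7] / [5];  Q = [1, 2] / [3, 5] / [4, 6] / [7]
Final shape: (2, 2, 2, 1).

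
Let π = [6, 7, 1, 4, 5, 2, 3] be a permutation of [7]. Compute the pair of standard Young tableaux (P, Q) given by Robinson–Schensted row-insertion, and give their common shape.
P = [1, 2, 3] / [4, 5] / [6, 7];  Q = [1, 2, 5] / [3, 4] / [6, 7];  common shape = (3, 2, 2)

Row-insert the values π_1, π_2, … into P one at a time, bumping the leftmost entry strictly greater than the inserted value down to the next row. The recording tableau Q records, in position (i, j), the step at which that cell was added to P.
  Insert 6 (step 1): P = [6];  Q = [1]
  Insert 7 (step 2): P = [6, 7];  Q = [1, 2]
  Insert 1 (step 3): P = [1, 7] / [6];  Q = [1, 2] / [3]
  Insert 4 (step 4): P = [1, 4] / [6, 7];  Q = [1, 2] / [3, 4]
  Insert 5 (step 5): P = [1, 4, 5] / [6, 7];  Q = [1, 2, 5] / [3, 4]
  Insert 2 (step 6): P = [1, 2, 5] / [4, 7] / [6];  Q = [1, 2, 5] / [3, 4] / [6]
  Insert 3 (step 7): P = [1, 2, 3] / [4, 5] / [6, 7];  Q = [1, 2, 5] / [3, 4] / [6, 7]
Final shape: (3, 2, 2).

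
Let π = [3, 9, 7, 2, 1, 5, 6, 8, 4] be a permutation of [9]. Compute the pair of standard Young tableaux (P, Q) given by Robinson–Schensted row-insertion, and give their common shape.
P = [1, 4, 6, 8] / [2, 5] / [3, 7] / [9];  Q = [1, 2, 7, 8] / [3, 6] / [4, 9] / [5];  common shape = (4, 2, 2, 1)

Row-insert the values π_1, π_2, … into P one at a time, bumping the leftmost entry strictly greater than the inserted value down to the next row. The recording tableau Q records, in position (i, j), the step at which that cell was added to P.
  Insert 3 (step 1): P = [3];  Q = [1]
  Insert 9 (step 2): P = [3, 9];  Q = [1, 2]
  Insert 7 (step 3): P = [3, 7] / [9];  Q = [1, 2] / [3]
  Insert 2 (step 4): P = [2, 7] / [3] / [9];  Q = [1, 2] / [3] / [4]
  Insert 1 (step 5): P = [1, 7] / [2] / [3] / [9];  Q = [1, 2] / [3] / [4] / [5]
  Insert 5 (step 6): P = [1, 5] / [2, 7] / [3] / [9];  Q = [1, 2] / [3, 6] / [4] / [5]
  Insert 6 (step 7): P = [1, 5, 6] / [2, 7] / [3] / [9];  Q = [1, 2, 7] / [3, 6] / [4] / [5]
  Insert 8 (step 8): P = [1, 5, 6, 8] / [2, 7] / [3] / [9];  Q = [1, 2, 7, 8] / [3, 6] / [4] / [5]
  Insert 4 (step 9): P = [1, 4, 6, 8] / [2, 5] / [3, 7] / [9];  Q = [1, 2, 7, 8] / [3, 6] / [4, 9] / [5]
Final shape: (4, 2, 2, 1).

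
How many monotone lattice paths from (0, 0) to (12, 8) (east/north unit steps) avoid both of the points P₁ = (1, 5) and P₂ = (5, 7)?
Number of paths = 118170

Inclusion–exclusion. Total paths: C(20, 12) = 125970. Through P₁: C(6, 1)·C(14, 11) = 2184. Through P₂: C(12, 5)·C(8, 7) = 6336. Since P₁ is strictly southwest of P₂, a monotone path through both must visit P₁ then P₂; paths through both = C(6, 1)·C(6, 4)·C(8, 7) = 720. Avoid both = 125970 − 2184 − 6336 + 720 = 118170.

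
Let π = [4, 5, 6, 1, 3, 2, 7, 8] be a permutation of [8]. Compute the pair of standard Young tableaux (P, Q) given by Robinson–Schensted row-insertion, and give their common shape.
P = [1, 2, 6, 7, 8] / [3, 5] / [4];  Q = [1, 2, 3, 7, 8] / [4, 5] / [6];  common shape = (5, 2, 1)

Row-insert the values π_1, π_2, … into P one at a time, bumping the leftmost entry strictly greater than the inserted value down to the next row. The recording tableau Q records, in position (i, j), the step at which that cell was added to P.
  Insert 4 (step 1): P = [4];  Q = [1]
  Insert 5 (step 2): P = [4, 5];  Q = [1, 2]
  Insert 6 (step 3): P = [4, 5, 6];  Q = [1, 2, 3]
  Insert 1 (step 4): P = [1, 5, 6] / [4];  Q = [1, 2, 3] / [4]
  Insert 3 (step 5): P = [1, 3, 6] / [4, 5];  Q = [1, 2, 3] / [4, 5]
  Insert 2 (step 6): P = [1, 2, 6] / [3, 5] / [4];  Q = [1, 2, 3] / [4, 5] / [6]
  Insert 7 (step 7): P = [1, 2, 6, 7] / [3, 5] / [4];  Q = [1, 2, 3, 7] / [4, 5] / [6]
  Insert 8 (step 8): P = [1, 2, 6, 7, 8] / [3, 5] / [4];  Q = [1, 2, 3, 7, 8] / [4, 5] / [6]
Final shape: (5, 2, 1).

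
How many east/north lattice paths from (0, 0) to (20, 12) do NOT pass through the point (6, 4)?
Number of paths = 158641140

Total paths from (0, 0) to (20, 12): C(32, 20) = 225792840. Paths through (6, 4): (paths (0, 0) → (6, 4)) × (paths (6, 4) → (20, 12)) = C(10, 6) · C(22, 14) = 210 · 319770 = 67151700. Avoidance count = 225792840 − 67151700 = 158641140.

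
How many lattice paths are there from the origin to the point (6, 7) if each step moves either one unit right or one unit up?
Number of paths = 1716

A monotone lattice path from (0, 0) to (6, 7) consists of 6 east steps and 7 north steps in some order, so it is determined by which 6 of the 13 steps are east. The count is C(13, 6) = 1716.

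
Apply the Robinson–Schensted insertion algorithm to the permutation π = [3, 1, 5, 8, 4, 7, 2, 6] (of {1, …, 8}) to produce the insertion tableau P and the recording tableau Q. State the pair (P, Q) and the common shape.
P = [1, 2, 6] / [3, 4, 7] / [5, 8];  Q = [1, 3, 4] / [2, 5, 6] / [7, 8];  common shape = (3, 3, 2)

Row-insert the values π_1, π_2, … into P one at a time, bumping the leftmost entry strictly greater than the inserted value down to the next row. The recording tableau Q records, in position (i, j), the step at which that cell was added to P.
  Insert 3 (step 1): P = [3];  Q = [1]
  Insert 1 (step 2): P = [1] / [3];  Q = [1] / [2]
  Insert 5 (step 3): P = [1, 5] / [3];  Q = [1, 3] / [2]
  Insert 8 (step 4): P = [1, 5, 8] / [3];  Q = [1, 3, 4] / [2]
  Insert 4 (step 5): P = [1, 4, 8] / [3, 5];  Q = [1, 3, 4] / [2, 5]
  Insert 7 (step 6): P = [1, 4, 7] / [3, 5, 8];  Q = [1, 3, 4] / [2, 5, 6]
  Insert 2 (step 7): P = [1, 2, 7] / [3, 4, 8] / [5];  Q = [1, 3, 4] / [2, 5, 6] / [7]
  Insert 6 (step 8): P = [1, 2, 6] / [3, 4, 7] / [5, 8];  Q = [1, 3, 4] / [2, 5, 6] / [7, 8]
Final shape: (3, 3, 2).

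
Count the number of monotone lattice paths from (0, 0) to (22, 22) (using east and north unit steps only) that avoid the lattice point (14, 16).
Number of paths = 1667394670695

Total paths from (0, 0) to (22, 22): C(44, 22) = 2104098963720. Paths through (14, 16): (paths (0, 0) → (14, 16)) × (paths (14, 16) → (22, 22)) = C(30, 14) · C(14, 8) = 145422675 · 3003 = 436704293025. Avoidance count = 2104098963720 − 436704293025 = 1667394670695.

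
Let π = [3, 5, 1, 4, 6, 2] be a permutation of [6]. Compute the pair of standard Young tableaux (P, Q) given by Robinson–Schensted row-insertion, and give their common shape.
P = [1, 2, 6] / [3, 4] / [5];  Q = [1, 2, 5] / [3, 4] / [6];  common shape = (3, 2, 1)

Row-insert the values π_1, π_2, … into P one at a time, bumping the leftmost entry strictly greater than the inserted value down to the next row. The recording tableau Q records, in position (i, j), the step at which that cell was added to P.
  Insert 3 (step 1): P = [3];  Q = [1]
  Insert 5 (step 2): P = [3, 5];  Q = [1, 2]
  Insert 1 (step 3): P = [1, 5] / [3];  Q = [1, 2] / [3]
  Insert 4 (step 4): P = [1, 4] / [3, 5];  Q = [1, 2] / [3, 4]
  Insert 6 (step 5): P = [1, 4, 6] / [3, 5];  Q = [1, 2, 5] / [3, 4]
  Insert 2 (step 6): P = [1, 2, 6] / [3, 4] / [5];  Q = [1, 2, 5] / [3, 4] / [6]
Final shape: (3, 2, 1).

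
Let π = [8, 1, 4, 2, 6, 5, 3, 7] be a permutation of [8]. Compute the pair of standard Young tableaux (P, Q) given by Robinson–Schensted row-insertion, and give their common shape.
P = [1, 2, 3, 7] / [4, 5] / [6] / [8];  Q = [1, 3, 5, 8] / [2, 6] / [4] / [7];  common shape = (4, 2, 1, 1)

Row-insert the values π_1, π_2, … into P one at a time, bumping the leftmost entry strictly greater than the inserted value down to the next row. The recording tableau Q records, in position (i, j), the step at which that cell was added to P.
  Insert 8 (step 1): P = [8];  Q = [1]
  Insert 1 (step 2): P = [1] / [8];  Q = [1] / [2]
  Insert 4 (step 3): P = [1, 4] / [8];  Q = [1, 3] / [2]
  Insert 2 (step 4): P = [1, 2] / [4] / [8];  Q = [1, 3] / [2] / [4]
  Insert 6 (step 5): P = [1, 2, 6] / [4] / [8];  Q = [1, 3, 5] / [2] / [4]
  Insert 5 (step 6): P = [1, 2, 5] / [4, 6] / [8];  Q = [1, 3, 5] / [2, 6] / [4]
  Insert 3 (step 7): P = [1, 2, 3] / [4, 5] / [6] / [8];  Q = [1, 3, 5] / [2, 6] / [4] / [7]
  Insert 7 (step 8): P = [1, 2, 3, 7] / [4, 5] / [6] / [8];  Q = [1, 3, 5, 8] / [2, 6] / [4] / [7]
Final shape: (4, 2, 1, 1).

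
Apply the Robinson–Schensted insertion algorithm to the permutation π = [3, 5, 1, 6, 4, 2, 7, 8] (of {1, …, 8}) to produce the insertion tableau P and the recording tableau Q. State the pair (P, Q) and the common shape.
P = [1, 2, 6, 7, 8] / [3, 4] / [5];  Q = [1, 2, 4, 7, 8] / [3, 5] / [6];  common shape = (5, 2, 1)

Row-insert the values π_1, π_2, … into P one at a time, bumping the leftmost entry strictly greater than the inserted value down to the next row. The recording tableau Q records, in position (i, j), the step at which that cell was added to P.
  Insert 3 (step 1): P = [3];  Q = [1]
  Insert 5 (step 2): P = [3, 5];  Q = [1, 2]
  Insert 1 (step 3): P = [1, 5] / [3];  Q = [1, 2] / [3]
  Insert 6 (step 4): P = [1, 5, 6] / [3];  Q = [1, 2, 4] / [3]
  Insert 4 (step 5): P = [1, 4, 6] / [3, 5];  Q = [1, 2, 4] / [3, 5]
  Insert 2 (step 6): P = [1, 2, 6] / [3, 4] / [5];  Q = [1, 2, 4] / [3, 5] / [6]
  Insert 7 (step 7): P = [1, 2, 6, 7] / [3, 4] / [5];  Q = [1, 2, 4, 7] / [3, 5] / [6]
  Insert 8 (step 8): P = [1, 2, 6, 7, 8] / [3, 4] / [5];  Q = [1, 2, 4, 7, 8] / [3, 5] / [6]
Final shape: (5, 2, 1).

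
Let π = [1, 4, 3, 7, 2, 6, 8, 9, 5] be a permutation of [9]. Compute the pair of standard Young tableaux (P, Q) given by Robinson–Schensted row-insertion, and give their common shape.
P = [1, 2, 5, 8, 9] / [3, 6] / [4, 7];  Q = [1, 2, 4, 7, 8] / [3, 6] / [5, 9];  common shape = (5, 2, 2)

Row-insert the values π_1, π_2, … into P one at a time, bumping the leftmost entry strictly greater than the inserted value down to the next row. The recording tableau Q records, in position (i, j), the step at which that cell was added to P.
  Insert 1 (step 1): P = [1];  Q = [1]
  Insert 4 (step 2): P = [1, 4];  Q = [1, 2]
  Insert 3 (step 3): P = [1, 3] / [4];  Q = [1, 2] / [3]
  Insert 7 (step 4): P = [1, 3, 7] / [4];  Q = [1, 2, 4] / [3]
  Insert 2 (step 5): P = [1, 2, 7] / [3] / [4];  Q = [1, 2, 4] / [3] / [5]
  Insert 6 (step 6): P = [1, 2, 6] / [3, 7] / [4];  Q = [1, 2, 4] / [3, 6] / [5]
  Insert 8 (step 7): P = [1, 2, 6, 8] / [3, 7] / [4];  Q = [1, 2, 4, 7] / [3, 6] / [5]
  Insert 9 (step 8): P = [1, 2, 6, 8, 9] / [3, 7] / [4];  Q = [1, 2, 4, 7, 8] / [3, 6] / [5]
  Insert 5 (step 9): P = [1, 2, 5, 8, 9] / [3, 6] / [4, 7];  Q = [1, 2, 4, 7, 8] / [3, 6] / [5, 9]
Final shape: (5, 2, 2).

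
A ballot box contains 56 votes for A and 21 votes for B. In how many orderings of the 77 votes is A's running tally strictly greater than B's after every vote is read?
Strict-lead orderings = 1816689520403260900

Total orderings of the 77 votes with 56 for A: C(77, 56) = 3996716944887173980. By the Bertrand ballot formula (Cycle Lemma / reflection principle), the number of orderings in which A is strictly ahead of B throughout is (p − q)/(p + q) · C(p + q, p) = (56 − 21)/(56 + 21) · 3996716944887173980 = 1816689520403260900.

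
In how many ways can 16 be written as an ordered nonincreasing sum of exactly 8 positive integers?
p(16, 8 parts) = 22

Partitions of n into exactly k parts ↔ partitions of n − k into at most k parts (subtract 1 from each part). For n = 16, k = 8, the partitions are: 9+1+1+1+1+1+1+1, 8+2+1+1+1+1+1+1, 7+3+1+1+1+1+1+1, 7+2+2+1+1+1+1+1, 6+4+1+1+1+1+1+1, 6+3+2+1+1+1+1+1, 6+2+2+2+1+1+1+1, 5+5+1+1+1+1+1+1, 5+4+2+1+1+1+1+1, 5+3+3+1+1+1+1+1, 5+3+2+2+1+1+1+1, 5+2+2+2+2+1+1+1, 4+4+3+1+1+1+1+1, 4+4+2+2+1+1+1+1, 4+3+3+2+1+1+1+1, 4+3+2+2+2+1+1+1, 4+2+2+2+2+2+1+1, 3+3+3+3+1+1+1+1, 3+3+3+2+2+1+1+1, 3+3+2+2+2+2+1+1, 3+2+2+2+2+2+2+1, 2+2+2+2+2+2+2+2. Count = 22.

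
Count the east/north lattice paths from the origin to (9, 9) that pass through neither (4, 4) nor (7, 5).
Number of paths = 23300

Inclusion–exclusion. Total paths: C(18, 9) = 48620. Through P₁: C(8, 4)·C(10, 5) = 17640. Through P₂: C(12, 7)·C(6, 2) = 11880. Since P₁ is strictly southwest of P₂, a monotone path through both must visit P₁ then P₂; paths through both = C(8, 4)·C(4, 3)·C(6, 2) = 4200. Avoid both = 48620 − 17640 − 11880 + 4200 = 23300.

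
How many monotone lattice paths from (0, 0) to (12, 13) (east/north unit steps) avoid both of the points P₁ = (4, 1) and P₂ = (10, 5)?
Number of paths = 4482565

Inclusion–exclusion. Total paths: C(25, 12) = 5200300. Through P₁: C(5, 4)·C(20, 8) = 629850. Through P₂: C(15, 10)·C(10, 2) = 135135. Since P₁ is strictly southwest of P₂, a monotone path through both must visit P₁ then P₂; paths through both = C(5, 4)·C(10, 6)·C(10, 2) = 47250. Avoid both = 5200300 − 629850 − 135135 + 47250 = 4482565.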